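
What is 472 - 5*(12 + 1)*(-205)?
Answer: 13797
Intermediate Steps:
472 - 5*(12 + 1)*(-205) = 472 - 5*13*(-205) = 472 - 65*(-205) = 472 + 13325 = 13797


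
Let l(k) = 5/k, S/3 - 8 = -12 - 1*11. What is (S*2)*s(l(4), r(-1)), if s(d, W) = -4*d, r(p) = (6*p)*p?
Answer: 450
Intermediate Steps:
S = -45 (S = 24 + 3*(-12 - 1*11) = 24 + 3*(-12 - 11) = 24 + 3*(-23) = 24 - 69 = -45)
r(p) = 6*p**2
(S*2)*s(l(4), r(-1)) = (-45*2)*(-20/4) = -(-360)*5*(1/4) = -(-360)*5/4 = -90*(-5) = 450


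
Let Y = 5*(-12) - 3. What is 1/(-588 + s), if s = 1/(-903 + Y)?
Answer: -966/568009 ≈ -0.0017007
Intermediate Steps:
Y = -63 (Y = -60 - 3 = -63)
s = -1/966 (s = 1/(-903 - 63) = 1/(-966) = -1/966 ≈ -0.0010352)
1/(-588 + s) = 1/(-588 - 1/966) = 1/(-568009/966) = -966/568009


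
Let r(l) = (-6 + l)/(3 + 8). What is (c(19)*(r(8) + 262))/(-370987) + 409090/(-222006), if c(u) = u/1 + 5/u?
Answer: -15976827556867/8606760021849 ≈ -1.8563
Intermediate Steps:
c(u) = u + 5/u (c(u) = u*1 + 5/u = u + 5/u)
r(l) = -6/11 + l/11 (r(l) = (-6 + l)/11 = (-6 + l)*(1/11) = -6/11 + l/11)
(c(19)*(r(8) + 262))/(-370987) + 409090/(-222006) = ((19 + 5/19)*((-6/11 + (1/11)*8) + 262))/(-370987) + 409090/(-222006) = ((19 + 5*(1/19))*((-6/11 + 8/11) + 262))*(-1/370987) + 409090*(-1/222006) = ((19 + 5/19)*(2/11 + 262))*(-1/370987) - 204545/111003 = ((366/19)*(2884/11))*(-1/370987) - 204545/111003 = (1055544/209)*(-1/370987) - 204545/111003 = -1055544/77536283 - 204545/111003 = -15976827556867/8606760021849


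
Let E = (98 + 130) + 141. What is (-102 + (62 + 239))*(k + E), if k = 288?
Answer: 130743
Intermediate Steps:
E = 369 (E = 228 + 141 = 369)
(-102 + (62 + 239))*(k + E) = (-102 + (62 + 239))*(288 + 369) = (-102 + 301)*657 = 199*657 = 130743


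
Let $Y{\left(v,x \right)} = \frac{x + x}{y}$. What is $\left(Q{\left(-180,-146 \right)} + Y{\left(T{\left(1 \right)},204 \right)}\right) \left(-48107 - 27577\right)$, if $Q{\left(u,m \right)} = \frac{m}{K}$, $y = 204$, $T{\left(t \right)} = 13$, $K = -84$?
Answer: $-282914$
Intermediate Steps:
$Q{\left(u,m \right)} = - \frac{m}{84}$ ($Q{\left(u,m \right)} = \frac{m}{-84} = m \left(- \frac{1}{84}\right) = - \frac{m}{84}$)
$Y{\left(v,x \right)} = \frac{x}{102}$ ($Y{\left(v,x \right)} = \frac{x + x}{204} = 2 x \frac{1}{204} = \frac{x}{102}$)
$\left(Q{\left(-180,-146 \right)} + Y{\left(T{\left(1 \right)},204 \right)}\right) \left(-48107 - 27577\right) = \left(\left(- \frac{1}{84}\right) \left(-146\right) + \frac{1}{102} \cdot 204\right) \left(-48107 - 27577\right) = \left(\frac{73}{42} + 2\right) \left(-75684\right) = \frac{157}{42} \left(-75684\right) = -282914$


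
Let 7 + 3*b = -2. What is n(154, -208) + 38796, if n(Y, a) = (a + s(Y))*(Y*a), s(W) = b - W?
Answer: 11730476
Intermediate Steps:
b = -3 (b = -7/3 + (⅓)*(-2) = -7/3 - ⅔ = -3)
s(W) = -3 - W
n(Y, a) = Y*a*(-3 + a - Y) (n(Y, a) = (a + (-3 - Y))*(Y*a) = (-3 + a - Y)*(Y*a) = Y*a*(-3 + a - Y))
n(154, -208) + 38796 = 154*(-208)*(-3 - 208 - 1*154) + 38796 = 154*(-208)*(-3 - 208 - 154) + 38796 = 154*(-208)*(-365) + 38796 = 11691680 + 38796 = 11730476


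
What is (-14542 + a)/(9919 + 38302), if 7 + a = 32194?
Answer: 17645/48221 ≈ 0.36592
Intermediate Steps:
a = 32187 (a = -7 + 32194 = 32187)
(-14542 + a)/(9919 + 38302) = (-14542 + 32187)/(9919 + 38302) = 17645/48221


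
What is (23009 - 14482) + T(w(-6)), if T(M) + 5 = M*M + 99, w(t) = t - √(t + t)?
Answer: 8645 + 24*I*√3 ≈ 8645.0 + 41.569*I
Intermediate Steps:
w(t) = t - √2*√t (w(t) = t - √(2*t) = t - √2*√t)
T(M) = 94 + M² (T(M) = -5 + (M*M + 99) = -5 + (M² + 99) = -5 + (99 + M²) = 94 + M²)
(23009 - 14482) + T(w(-6)) = (23009 - 14482) + (94 + (-6 - √2*√(-6))²) = 8527 + (94 + (-6 - √2*I*√6)²) = 8527 + (94 + (-6 - 2*I*√3)²) = 8621 + (-6 - 2*I*√3)²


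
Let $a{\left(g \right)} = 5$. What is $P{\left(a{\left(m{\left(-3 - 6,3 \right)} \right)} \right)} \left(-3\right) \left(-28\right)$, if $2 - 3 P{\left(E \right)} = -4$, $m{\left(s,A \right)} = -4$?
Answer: $168$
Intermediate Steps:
$P{\left(E \right)} = 2$ ($P{\left(E \right)} = \frac{2}{3} - - \frac{4}{3} = \frac{2}{3} + \frac{4}{3} = 2$)
$P{\left(a{\left(m{\left(-3 - 6,3 \right)} \right)} \right)} \left(-3\right) \left(-28\right) = 2 \left(-3\right) \left(-28\right) = \left(-6\right) \left(-28\right) = 168$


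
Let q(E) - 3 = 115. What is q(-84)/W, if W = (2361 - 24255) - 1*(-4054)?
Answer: -59/8920 ≈ -0.0066143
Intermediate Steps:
q(E) = 118 (q(E) = 3 + 115 = 118)
W = -17840 (W = -21894 + 4054 = -17840)
q(-84)/W = 118/(-17840) = 118*(-1/17840) = -59/8920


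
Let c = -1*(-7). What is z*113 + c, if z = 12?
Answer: 1363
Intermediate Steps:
c = 7
z*113 + c = 12*113 + 7 = 1356 + 7 = 1363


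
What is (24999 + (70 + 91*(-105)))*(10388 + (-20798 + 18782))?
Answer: 129883208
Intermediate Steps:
(24999 + (70 + 91*(-105)))*(10388 + (-20798 + 18782)) = (24999 + (70 - 9555))*(10388 - 2016) = (24999 - 9485)*8372 = 15514*8372 = 129883208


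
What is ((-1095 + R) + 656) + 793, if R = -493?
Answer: -139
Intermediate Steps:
((-1095 + R) + 656) + 793 = ((-1095 - 493) + 656) + 793 = (-1588 + 656) + 793 = -932 + 793 = -139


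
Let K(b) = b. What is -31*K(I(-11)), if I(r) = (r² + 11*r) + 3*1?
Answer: -93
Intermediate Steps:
I(r) = 3 + r² + 11*r (I(r) = (r² + 11*r) + 3 = 3 + r² + 11*r)
-31*K(I(-11)) = -31*(3 + (-11)² + 11*(-11)) = -31*(3 + 121 - 121) = -31*3 = -93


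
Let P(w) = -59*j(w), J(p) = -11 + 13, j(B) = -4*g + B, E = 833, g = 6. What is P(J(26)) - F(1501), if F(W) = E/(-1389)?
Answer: 1803755/1389 ≈ 1298.6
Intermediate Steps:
j(B) = -24 + B (j(B) = -4*6 + B = -24 + B)
J(p) = 2
P(w) = 1416 - 59*w (P(w) = -59*(-24 + w) = 1416 - 59*w)
F(W) = -833/1389 (F(W) = 833/(-1389) = 833*(-1/1389) = -833/1389)
P(J(26)) - F(1501) = (1416 - 59*2) - 1*(-833/1389) = (1416 - 118) + 833/1389 = 1298 + 833/1389 = 1803755/1389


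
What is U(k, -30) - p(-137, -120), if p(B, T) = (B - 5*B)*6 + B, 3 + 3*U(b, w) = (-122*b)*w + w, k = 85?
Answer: 100538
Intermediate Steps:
U(b, w) = -1 + w/3 - 122*b*w/3 (U(b, w) = -1 + ((-122*b)*w + w)/3 = -1 + (-122*b*w + w)/3 = -1 + (w - 122*b*w)/3 = -1 + (w/3 - 122*b*w/3) = -1 + w/3 - 122*b*w/3)
p(B, T) = -23*B (p(B, T) = -4*B*6 + B = -24*B + B = -23*B)
U(k, -30) - p(-137, -120) = (-1 + (1/3)*(-30) - 122/3*85*(-30)) - (-23)*(-137) = (-1 - 10 + 103700) - 1*3151 = 103689 - 3151 = 100538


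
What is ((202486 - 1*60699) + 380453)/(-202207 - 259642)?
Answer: -522240/461849 ≈ -1.1308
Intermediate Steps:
((202486 - 1*60699) + 380453)/(-202207 - 259642) = ((202486 - 60699) + 380453)/(-461849) = (141787 + 380453)*(-1/461849) = 522240*(-1/461849) = -522240/461849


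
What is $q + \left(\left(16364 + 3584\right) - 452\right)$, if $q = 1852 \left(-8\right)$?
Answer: $4680$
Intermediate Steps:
$q = -14816$
$q + \left(\left(16364 + 3584\right) - 452\right) = -14816 + \left(\left(16364 + 3584\right) - 452\right) = -14816 + \left(19948 - 452\right) = -14816 + 19496 = 4680$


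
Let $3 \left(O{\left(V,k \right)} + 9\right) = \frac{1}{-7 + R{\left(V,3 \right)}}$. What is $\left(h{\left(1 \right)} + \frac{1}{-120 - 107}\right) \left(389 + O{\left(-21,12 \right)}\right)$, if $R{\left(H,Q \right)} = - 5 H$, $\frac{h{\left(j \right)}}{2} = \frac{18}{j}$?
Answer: $\frac{912872291}{66738} \approx 13678.0$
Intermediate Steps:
$h{\left(j \right)} = \frac{36}{j}$ ($h{\left(j \right)} = 2 \frac{18}{j} = \frac{36}{j}$)
$O{\left(V,k \right)} = -9 + \frac{1}{3 \left(-7 - 5 V\right)}$
$\left(h{\left(1 \right)} + \frac{1}{-120 - 107}\right) \left(389 + O{\left(-21,12 \right)}\right) = \left(\frac{36}{1} + \frac{1}{-120 - 107}\right) \left(389 + \frac{5 \left(-38 - -567\right)}{3 \left(7 + 5 \left(-21\right)\right)}\right) = \left(36 \cdot 1 + \frac{1}{-120 + \left(-165 + 58\right)}\right) \left(389 + \frac{5 \left(-38 + 567\right)}{3 \left(7 - 105\right)}\right) = \left(36 + \frac{1}{-120 - 107}\right) \left(389 + \frac{5}{3} \frac{1}{-98} \cdot 529\right) = \left(36 + \frac{1}{-227}\right) \left(389 + \frac{5}{3} \left(- \frac{1}{98}\right) 529\right) = \left(36 - \frac{1}{227}\right) \left(389 - \frac{2645}{294}\right) = \frac{8171}{227} \cdot \frac{111721}{294} = \frac{912872291}{66738}$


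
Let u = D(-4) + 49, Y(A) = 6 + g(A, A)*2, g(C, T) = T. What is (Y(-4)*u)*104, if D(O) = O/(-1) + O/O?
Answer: -11232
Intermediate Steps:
Y(A) = 6 + 2*A (Y(A) = 6 + A*2 = 6 + 2*A)
D(O) = 1 - O (D(O) = O*(-1) + 1 = -O + 1 = 1 - O)
u = 54 (u = (1 - 1*(-4)) + 49 = (1 + 4) + 49 = 5 + 49 = 54)
(Y(-4)*u)*104 = ((6 + 2*(-4))*54)*104 = ((6 - 8)*54)*104 = -2*54*104 = -108*104 = -11232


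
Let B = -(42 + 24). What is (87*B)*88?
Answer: -505296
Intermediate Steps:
B = -66 (B = -1*66 = -66)
(87*B)*88 = (87*(-66))*88 = -5742*88 = -505296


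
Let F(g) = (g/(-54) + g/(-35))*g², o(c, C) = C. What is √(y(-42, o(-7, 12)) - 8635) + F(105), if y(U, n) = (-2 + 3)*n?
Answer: -109025/2 + I*√8623 ≈ -54513.0 + 92.86*I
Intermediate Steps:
y(U, n) = n (y(U, n) = 1*n = n)
F(g) = -89*g³/1890 (F(g) = (g*(-1/54) + g*(-1/35))*g² = (-g/54 - g/35)*g² = (-89*g/1890)*g² = -89*g³/1890)
√(y(-42, o(-7, 12)) - 8635) + F(105) = √(12 - 8635) - 89/1890*105³ = √(-8623) - 89/1890*1157625 = I*√8623 - 109025/2 = -109025/2 + I*√8623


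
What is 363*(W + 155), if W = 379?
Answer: 193842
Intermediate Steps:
363*(W + 155) = 363*(379 + 155) = 363*534 = 193842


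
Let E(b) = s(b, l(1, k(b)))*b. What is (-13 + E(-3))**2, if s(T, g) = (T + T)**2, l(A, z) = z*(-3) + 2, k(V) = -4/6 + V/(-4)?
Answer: 14641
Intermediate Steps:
k(V) = -2/3 - V/4 (k(V) = -4*1/6 + V*(-1/4) = -2/3 - V/4)
l(A, z) = 2 - 3*z (l(A, z) = -3*z + 2 = 2 - 3*z)
s(T, g) = 4*T**2 (s(T, g) = (2*T)**2 = 4*T**2)
E(b) = 4*b**3 (E(b) = (4*b**2)*b = 4*b**3)
(-13 + E(-3))**2 = (-13 + 4*(-3)**3)**2 = (-13 + 4*(-27))**2 = (-13 - 108)**2 = (-121)**2 = 14641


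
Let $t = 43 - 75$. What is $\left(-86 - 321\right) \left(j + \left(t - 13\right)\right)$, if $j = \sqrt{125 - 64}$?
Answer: $18315 - 407 \sqrt{61} \approx 15136.0$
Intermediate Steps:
$t = -32$
$j = \sqrt{61} \approx 7.8102$
$\left(-86 - 321\right) \left(j + \left(t - 13\right)\right) = \left(-86 - 321\right) \left(\sqrt{61} - 45\right) = - 407 \left(\sqrt{61} - 45\right) = - 407 \left(-45 + \sqrt{61}\right) = 18315 - 407 \sqrt{61}$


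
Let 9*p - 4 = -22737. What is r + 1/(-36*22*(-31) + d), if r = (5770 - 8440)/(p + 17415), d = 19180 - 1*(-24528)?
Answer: -820076899/4573488260 ≈ -0.17931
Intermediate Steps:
p = -22733/9 (p = 4/9 + (1/9)*(-22737) = 4/9 - 7579/3 = -22733/9 ≈ -2525.9)
d = 43708 (d = 19180 + 24528 = 43708)
r = -12015/67001 (r = (5770 - 8440)/(-22733/9 + 17415) = -2670/134002/9 = -2670*9/134002 = -12015/67001 ≈ -0.17933)
r + 1/(-36*22*(-31) + d) = -12015/67001 + 1/(-36*22*(-31) + 43708) = -12015/67001 + 1/(-792*(-31) + 43708) = -12015/67001 + 1/(24552 + 43708) = -12015/67001 + 1/68260 = -820076899/4573488260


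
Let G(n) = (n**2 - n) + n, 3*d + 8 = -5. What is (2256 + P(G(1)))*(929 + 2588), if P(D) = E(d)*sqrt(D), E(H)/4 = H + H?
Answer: 23437288/3 ≈ 7.8124e+6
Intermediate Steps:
d = -13/3 (d = -8/3 + (1/3)*(-5) = -8/3 - 5/3 = -13/3 ≈ -4.3333)
E(H) = 8*H (E(H) = 4*(H + H) = 4*(2*H) = 8*H)
G(n) = n**2
P(D) = -104*sqrt(D)/3 (P(D) = (8*(-13/3))*sqrt(D) = -104*sqrt(D)/3)
(2256 + P(G(1)))*(929 + 2588) = (2256 - 104*sqrt(1**2)/3)*(929 + 2588) = (2256 - 104*sqrt(1)/3)*3517 = (2256 - 104/3*1)*3517 = (2256 - 104/3)*3517 = (6664/3)*3517 = 23437288/3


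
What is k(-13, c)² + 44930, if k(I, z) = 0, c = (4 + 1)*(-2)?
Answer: 44930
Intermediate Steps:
c = -10 (c = 5*(-2) = -10)
k(-13, c)² + 44930 = 0² + 44930 = 0 + 44930 = 44930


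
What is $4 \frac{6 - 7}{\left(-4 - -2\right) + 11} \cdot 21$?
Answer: $- \frac{28}{3} \approx -9.3333$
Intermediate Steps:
$4 \frac{6 - 7}{\left(-4 - -2\right) + 11} \cdot 21 = 4 \left(- \frac{1}{\left(-4 + 2\right) + 11}\right) 21 = 4 \left(- \frac{1}{-2 + 11}\right) 21 = 4 \left(- \frac{1}{9}\right) 21 = \left(- \frac{4}{9}\right) 21 = - \frac{28}{3}$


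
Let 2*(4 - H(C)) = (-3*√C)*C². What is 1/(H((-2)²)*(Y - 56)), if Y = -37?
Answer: -1/4836 ≈ -0.00020678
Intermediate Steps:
H(C) = 4 + 3*C^(5/2)/2 (H(C) = 4 - (-3*√C)*C²/2 = 4 - (-3)*C^(5/2)/2 = 4 + 3*C^(5/2)/2)
1/(H((-2)²)*(Y - 56)) = 1/((4 + 3*((-2)²)^(5/2)/2)*(-37 - 56)) = 1/((4 + 3*4^(5/2)/2)*(-93)) = 1/((4 + (3/2)*32)*(-93)) = 1/((4 + 48)*(-93)) = 1/(52*(-93)) = 1/(-4836) = -1/4836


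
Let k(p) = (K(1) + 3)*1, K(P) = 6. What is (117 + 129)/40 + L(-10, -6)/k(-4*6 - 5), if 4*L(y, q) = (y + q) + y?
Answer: 977/180 ≈ 5.4278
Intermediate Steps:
k(p) = 9 (k(p) = (6 + 3)*1 = 9*1 = 9)
L(y, q) = y/2 + q/4 (L(y, q) = ((y + q) + y)/4 = ((q + y) + y)/4 = (q + 2*y)/4 = y/2 + q/4)
(117 + 129)/40 + L(-10, -6)/k(-4*6 - 5) = (117 + 129)/40 + ((1/2)*(-10) + (1/4)*(-6))/9 = 246*(1/40) + (-5 - 3/2)*(1/9) = 123/20 - 13/2*1/9 = 123/20 - 13/18 = 977/180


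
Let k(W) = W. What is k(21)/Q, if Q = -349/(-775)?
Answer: 16275/349 ≈ 46.633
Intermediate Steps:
Q = 349/775 (Q = -349*(-1/775) = 349/775 ≈ 0.45032)
k(21)/Q = 21/(349/775) = 21*(775/349) = 16275/349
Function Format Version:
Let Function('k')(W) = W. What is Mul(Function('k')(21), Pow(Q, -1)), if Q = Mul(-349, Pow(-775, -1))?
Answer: Rational(16275, 349) ≈ 46.633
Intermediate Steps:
Q = Rational(349, 775) (Q = Mul(-349, Rational(-1, 775)) = Rational(349, 775) ≈ 0.45032)
Mul(Function('k')(21), Pow(Q, -1)) = Mul(21, Pow(Rational(349, 775), -1)) = Mul(21, Rational(775, 349)) = Rational(16275, 349)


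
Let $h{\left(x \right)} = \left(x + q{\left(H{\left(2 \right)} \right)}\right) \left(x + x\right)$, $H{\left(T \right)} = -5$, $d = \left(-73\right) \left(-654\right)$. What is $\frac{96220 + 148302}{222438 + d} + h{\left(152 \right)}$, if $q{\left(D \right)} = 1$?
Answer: $\frac{6283428341}{135090} \approx 46513.0$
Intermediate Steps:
$d = 47742$
$h{\left(x \right)} = 2 x \left(1 + x\right)$ ($h{\left(x \right)} = \left(x + 1\right) \left(x + x\right) = \left(1 + x\right) 2 x = 2 x \left(1 + x\right)$)
$\frac{96220 + 148302}{222438 + d} + h{\left(152 \right)} = \frac{96220 + 148302}{222438 + 47742} + 2 \cdot 152 \left(1 + 152\right) = \frac{244522}{270180} + 2 \cdot 152 \cdot 153 = 244522 \cdot \frac{1}{270180} + 46512 = \frac{122261}{135090} + 46512 = \frac{6283428341}{135090}$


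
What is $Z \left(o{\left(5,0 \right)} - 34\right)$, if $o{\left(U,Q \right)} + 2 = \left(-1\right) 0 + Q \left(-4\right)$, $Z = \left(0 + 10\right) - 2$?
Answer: $-288$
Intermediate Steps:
$Z = 8$ ($Z = 10 - 2 = 8$)
$o{\left(U,Q \right)} = -2 - 4 Q$ ($o{\left(U,Q \right)} = -2 + \left(\left(-1\right) 0 + Q \left(-4\right)\right) = -2 + \left(0 - 4 Q\right) = -2 - 4 Q$)
$Z \left(o{\left(5,0 \right)} - 34\right) = 8 \left(\left(-2 - 0\right) - 34\right) = 8 \left(\left(-2 + 0\right) - 34\right) = 8 \left(-2 - 34\right) = 8 \left(-36\right) = -288$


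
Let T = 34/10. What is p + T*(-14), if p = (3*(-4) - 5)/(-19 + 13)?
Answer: -1343/30 ≈ -44.767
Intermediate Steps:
T = 17/5 (T = 34*(1/10) = 17/5 ≈ 3.4000)
p = 17/6 (p = (-12 - 5)/(-6) = -17*(-1/6) = 17/6 ≈ 2.8333)
p + T*(-14) = 17/6 + (17/5)*(-14) = 17/6 - 238/5 = -1343/30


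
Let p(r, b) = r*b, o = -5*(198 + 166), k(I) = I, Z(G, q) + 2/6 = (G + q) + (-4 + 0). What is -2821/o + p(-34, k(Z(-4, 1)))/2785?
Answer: 54793/33420 ≈ 1.6395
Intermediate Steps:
Z(G, q) = -13/3 + G + q (Z(G, q) = -⅓ + ((G + q) + (-4 + 0)) = -⅓ + ((G + q) - 4) = -⅓ + (-4 + G + q) = -13/3 + G + q)
o = -1820 (o = -5*364 = -1820)
p(r, b) = b*r
-2821/o + p(-34, k(Z(-4, 1)))/2785 = -2821/(-1820) + ((-13/3 - 4 + 1)*(-34))/2785 = -2821*(-1/1820) - 22/3*(-34)*(1/2785) = 31/20 + (748/3)*(1/2785) = 31/20 + 748/8355 = 54793/33420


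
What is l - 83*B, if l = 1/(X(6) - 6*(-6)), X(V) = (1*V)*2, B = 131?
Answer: -521903/48 ≈ -10873.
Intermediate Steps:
X(V) = 2*V (X(V) = V*2 = 2*V)
l = 1/48 (l = 1/(2*6 - 6*(-6)) = 1/(12 + 36) = 1/48 ≈ 0.020833)
l - 83*B = 1/48 - 83*131 = 1/48 - 10873 = -521903/48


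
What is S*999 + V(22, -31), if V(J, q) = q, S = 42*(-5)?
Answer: -209821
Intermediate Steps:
S = -210
S*999 + V(22, -31) = -210*999 - 31 = -209790 - 31 = -209821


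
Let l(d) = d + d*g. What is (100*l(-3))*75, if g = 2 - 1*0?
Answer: -67500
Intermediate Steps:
g = 2 (g = 2 + 0 = 2)
l(d) = 3*d (l(d) = d + d*2 = d + 2*d = 3*d)
(100*l(-3))*75 = (100*(3*(-3)))*75 = (100*(-9))*75 = -900*75 = -67500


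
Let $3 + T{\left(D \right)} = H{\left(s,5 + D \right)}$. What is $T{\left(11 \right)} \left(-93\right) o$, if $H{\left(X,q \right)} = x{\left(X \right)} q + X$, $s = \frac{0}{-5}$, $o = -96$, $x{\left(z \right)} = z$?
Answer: $-26784$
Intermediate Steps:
$s = 0$ ($s = 0 \left(- \frac{1}{5}\right) = 0$)
$H{\left(X,q \right)} = X + X q$ ($H{\left(X,q \right)} = X q + X = X + X q$)
$T{\left(D \right)} = -3$ ($T{\left(D \right)} = -3 + 0 \left(1 + \left(5 + D\right)\right) = -3 + 0 \left(6 + D\right) = -3 + 0 = -3$)
$T{\left(11 \right)} \left(-93\right) o = \left(-3\right) \left(-93\right) \left(-96\right) = 279 \left(-96\right) = -26784$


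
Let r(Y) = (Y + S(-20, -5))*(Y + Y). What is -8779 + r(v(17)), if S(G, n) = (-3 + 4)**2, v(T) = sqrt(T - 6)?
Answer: -8757 + 2*sqrt(11) ≈ -8750.4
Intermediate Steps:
v(T) = sqrt(-6 + T)
S(G, n) = 1 (S(G, n) = 1**2 = 1)
r(Y) = 2*Y*(1 + Y) (r(Y) = (Y + 1)*(Y + Y) = (1 + Y)*(2*Y) = 2*Y*(1 + Y))
-8779 + r(v(17)) = -8779 + 2*sqrt(-6 + 17)*(1 + sqrt(-6 + 17)) = -8779 + 2*sqrt(11)*(1 + sqrt(11))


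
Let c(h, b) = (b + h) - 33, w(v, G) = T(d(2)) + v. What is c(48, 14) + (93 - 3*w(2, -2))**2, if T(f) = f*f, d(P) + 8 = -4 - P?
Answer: 251030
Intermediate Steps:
d(P) = -12 - P (d(P) = -8 + (-4 - P) = -12 - P)
T(f) = f**2
w(v, G) = 196 + v (w(v, G) = (-12 - 1*2)**2 + v = (-12 - 2)**2 + v = (-14)**2 + v = 196 + v)
c(h, b) = -33 + b + h
c(48, 14) + (93 - 3*w(2, -2))**2 = (-33 + 14 + 48) + (93 - 3*(196 + 2))**2 = 29 + (93 - 3*198)**2 = 29 + (93 - 594)**2 = 29 + (-501)**2 = 29 + 251001 = 251030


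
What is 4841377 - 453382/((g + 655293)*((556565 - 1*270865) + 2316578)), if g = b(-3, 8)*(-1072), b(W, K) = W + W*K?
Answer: 4310217164176956820/890287445943 ≈ 4.8414e+6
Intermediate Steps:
b(W, K) = W + K*W
g = 28944 (g = -3*(1 + 8)*(-1072) = -3*9*(-1072) = -27*(-1072) = 28944)
4841377 - 453382/((g + 655293)*((556565 - 1*270865) + 2316578)) = 4841377 - 453382/((28944 + 655293)*((556565 - 1*270865) + 2316578)) = 4841377 - 453382/(684237*((556565 - 270865) + 2316578)) = 4841377 - 453382/(684237*(285700 + 2316578)) = 4841377 - 453382/(684237*2602278) = 4841377 - 453382/1780574891886 = 4841377 - 1*226691/890287445943 = 4841377 - 226691/890287445943 = 4310217164176956820/890287445943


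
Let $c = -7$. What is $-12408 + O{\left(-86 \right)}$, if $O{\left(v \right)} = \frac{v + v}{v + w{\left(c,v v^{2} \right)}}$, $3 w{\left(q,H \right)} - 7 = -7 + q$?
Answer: $- \frac{3287604}{265} \approx -12406.0$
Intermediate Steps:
$w{\left(q,H \right)} = \frac{q}{3}$ ($w{\left(q,H \right)} = \frac{7}{3} + \frac{-7 + q}{3} = \frac{7}{3} + \left(- \frac{7}{3} + \frac{q}{3}\right) = \frac{q}{3}$)
$O{\left(v \right)} = \frac{2 v}{- \frac{7}{3} + v}$ ($O{\left(v \right)} = \frac{v + v}{v + \frac{1}{3} \left(-7\right)} = \frac{2 v}{v - \frac{7}{3}} = \frac{2 v}{- \frac{7}{3} + v}$)
$-12408 + O{\left(-86 \right)} = -12408 + 6 \left(-86\right) \frac{1}{-7 + 3 \left(-86\right)} = -12408 + 6 \left(-86\right) \frac{1}{-7 - 258} = -12408 + 6 \left(-86\right) \frac{1}{-265} = -12408 + 6 \left(-86\right) \left(- \frac{1}{265}\right) = -12408 + \frac{516}{265} = - \frac{3287604}{265}$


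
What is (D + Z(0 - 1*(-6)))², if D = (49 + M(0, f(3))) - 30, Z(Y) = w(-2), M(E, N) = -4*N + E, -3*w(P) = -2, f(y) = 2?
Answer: 1225/9 ≈ 136.11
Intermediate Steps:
w(P) = ⅔ (w(P) = -⅓*(-2) = ⅔)
M(E, N) = E - 4*N
Z(Y) = ⅔
D = 11 (D = (49 + (0 - 4*2)) - 30 = (49 + (0 - 8)) - 30 = (49 - 8) - 30 = 41 - 30 = 11)
(D + Z(0 - 1*(-6)))² = (11 + ⅔)² = (35/3)² = 1225/9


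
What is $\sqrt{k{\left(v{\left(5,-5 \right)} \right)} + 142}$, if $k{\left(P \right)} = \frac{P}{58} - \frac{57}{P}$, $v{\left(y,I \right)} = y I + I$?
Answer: $\frac{\sqrt{12058490}}{290} \approx 11.974$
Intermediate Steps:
$v{\left(y,I \right)} = I + I y$ ($v{\left(y,I \right)} = I y + I = I + I y$)
$k{\left(P \right)} = - \frac{57}{P} + \frac{P}{58}$ ($k{\left(P \right)} = P \frac{1}{58} - \frac{57}{P} = \frac{P}{58} - \frac{57}{P} = - \frac{57}{P} + \frac{P}{58}$)
$\sqrt{k{\left(v{\left(5,-5 \right)} \right)} + 142} = \sqrt{\left(- \frac{57}{\left(-5\right) \left(1 + 5\right)} + \frac{\left(-5\right) \left(1 + 5\right)}{58}\right) + 142} = \sqrt{\left(- \frac{57}{\left(-5\right) 6} + \frac{\left(-5\right) 6}{58}\right) + 142} = \sqrt{\left(- \frac{57}{-30} + \frac{1}{58} \left(-30\right)\right) + 142} = \sqrt{\left(\left(-57\right) \left(- \frac{1}{30}\right) - \frac{15}{29}\right) + 142} = \sqrt{\left(\frac{19}{10} - \frac{15}{29}\right) + 142} = \sqrt{\frac{401}{290} + 142} = \sqrt{\frac{41581}{290}} = \frac{\sqrt{12058490}}{290}$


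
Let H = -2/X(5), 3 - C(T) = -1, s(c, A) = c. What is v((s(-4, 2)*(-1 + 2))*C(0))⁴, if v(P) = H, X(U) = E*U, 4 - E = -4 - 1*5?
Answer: 16/17850625 ≈ 8.9633e-7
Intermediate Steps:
E = 13 (E = 4 - (-4 - 1*5) = 4 - (-4 - 5) = 4 - 1*(-9) = 4 + 9 = 13)
C(T) = 4 (C(T) = 3 - 1*(-1) = 3 + 1 = 4)
X(U) = 13*U
H = -2/65 (H = -2/(13*5) = -2/65 ≈ -0.030769)
v(P) = -2/65
v((s(-4, 2)*(-1 + 2))*C(0))⁴ = (-2/65)⁴ = 16/17850625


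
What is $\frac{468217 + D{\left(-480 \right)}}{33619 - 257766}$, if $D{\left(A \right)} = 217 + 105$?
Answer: $- \frac{468539}{224147} \approx -2.0903$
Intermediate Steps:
$D{\left(A \right)} = 322$
$\frac{468217 + D{\left(-480 \right)}}{33619 - 257766} = \frac{468217 + 322}{33619 - 257766} = \frac{468539}{-224147} = 468539 \left(- \frac{1}{224147}\right) = - \frac{468539}{224147}$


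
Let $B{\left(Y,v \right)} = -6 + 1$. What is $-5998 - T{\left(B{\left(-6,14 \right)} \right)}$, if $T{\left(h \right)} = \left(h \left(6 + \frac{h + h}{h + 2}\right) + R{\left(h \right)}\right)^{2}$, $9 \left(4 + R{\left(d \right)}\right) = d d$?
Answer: $- \frac{671599}{81} \approx -8291.3$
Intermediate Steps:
$B{\left(Y,v \right)} = -5$
$R{\left(d \right)} = -4 + \frac{d^{2}}{9}$ ($R{\left(d \right)} = -4 + \frac{d d}{9} = -4 + \frac{d^{2}}{9}$)
$T{\left(h \right)} = \left(-4 + \frac{h^{2}}{9} + h \left(6 + \frac{2 h}{2 + h}\right)\right)^{2}$ ($T{\left(h \right)} = \left(h \left(6 + \frac{h + h}{h + 2}\right) + \left(-4 + \frac{h^{2}}{9}\right)\right)^{2} = \left(h \left(6 + \frac{2 h}{2 + h}\right) + \left(-4 + \frac{h^{2}}{9}\right)\right)^{2} = \left(-4 + \frac{h^{2}}{9} + h \left(6 + \frac{2 h}{2 + h}\right)\right)^{2}$)
$-5998 - T{\left(B{\left(-6,14 \right)} \right)} = -5998 - \frac{\left(-72 + \left(-5\right)^{3} + 72 \left(-5\right) + 74 \left(-5\right)^{2}\right)^{2}}{81 \left(2 - 5\right)^{2}} = -5998 - \frac{\left(-72 - 125 - 360 + 74 \cdot 25\right)^{2}}{81 \cdot 9} = -5998 - \frac{1}{81} \cdot \frac{1}{9} \left(-72 - 125 - 360 + 1850\right)^{2} = -5998 - \frac{1}{81} \cdot \frac{1}{9} \cdot 1293^{2} = -5998 - \frac{1}{81} \cdot \frac{1}{9} \cdot 1671849 = -5998 - \frac{185761}{81} = - \frac{671599}{81}$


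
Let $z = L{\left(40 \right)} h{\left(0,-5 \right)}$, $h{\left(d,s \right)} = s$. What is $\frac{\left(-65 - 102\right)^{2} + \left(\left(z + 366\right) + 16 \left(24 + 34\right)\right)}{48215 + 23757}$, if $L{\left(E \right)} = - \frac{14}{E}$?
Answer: $\frac{116739}{287888} \approx 0.4055$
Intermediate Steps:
$z = \frac{7}{4}$ ($z = - \frac{14}{40} \left(-5\right) = \left(-14\right) \frac{1}{40} \left(-5\right) = \left(- \frac{7}{20}\right) \left(-5\right) = \frac{7}{4} \approx 1.75$)
$\frac{\left(-65 - 102\right)^{2} + \left(\left(z + 366\right) + 16 \left(24 + 34\right)\right)}{48215 + 23757} = \frac{\left(-65 - 102\right)^{2} + \left(\left(\frac{7}{4} + 366\right) + 16 \left(24 + 34\right)\right)}{48215 + 23757} = \frac{\left(-167\right)^{2} + \left(\frac{1471}{4} + 16 \cdot 58\right)}{71972} = \left(27889 + \left(\frac{1471}{4} + 928\right)\right) \frac{1}{71972} = \left(27889 + \frac{5183}{4}\right) \frac{1}{71972} = \frac{116739}{4} \cdot \frac{1}{71972} = \frac{116739}{287888}$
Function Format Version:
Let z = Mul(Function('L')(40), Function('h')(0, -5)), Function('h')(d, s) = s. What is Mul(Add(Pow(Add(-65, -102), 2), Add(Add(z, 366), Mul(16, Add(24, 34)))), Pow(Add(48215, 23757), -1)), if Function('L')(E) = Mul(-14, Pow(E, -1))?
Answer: Rational(116739, 287888) ≈ 0.40550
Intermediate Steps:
z = Rational(7, 4) (z = Mul(Mul(-14, Pow(40, -1)), -5) = Mul(Mul(-14, Rational(1, 40)), -5) = Mul(Rational(-7, 20), -5) = Rational(7, 4) ≈ 1.7500)
Mul(Add(Pow(Add(-65, -102), 2), Add(Add(z, 366), Mul(16, Add(24, 34)))), Pow(Add(48215, 23757), -1)) = Mul(Add(Pow(Add(-65, -102), 2), Add(Add(Rational(7, 4), 366), Mul(16, Add(24, 34)))), Pow(Add(48215, 23757), -1)) = Mul(Add(Pow(-167, 2), Add(Rational(1471, 4), Mul(16, 58))), Pow(71972, -1)) = Mul(Add(27889, Add(Rational(1471, 4), 928)), Rational(1, 71972)) = Mul(Add(27889, Rational(5183, 4)), Rational(1, 71972)) = Mul(Rational(116739, 4), Rational(1, 71972)) = Rational(116739, 287888)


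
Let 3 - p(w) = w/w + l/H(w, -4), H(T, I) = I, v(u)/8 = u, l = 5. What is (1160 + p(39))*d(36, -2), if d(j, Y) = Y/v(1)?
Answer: -4653/16 ≈ -290.81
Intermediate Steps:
v(u) = 8*u
d(j, Y) = Y/8 (d(j, Y) = Y/((8*1)) = Y/8)
p(w) = 13/4 (p(w) = 3 - (w/w + 5/(-4)) = 3 - (1 + 5*(-1/4)) = 3 - (1 - 5/4) = 3 - 1*(-1/4) = 3 + 1/4 = 13/4)
(1160 + p(39))*d(36, -2) = (1160 + 13/4)*((1/8)*(-2)) = (4653/4)*(-1/4) = -4653/16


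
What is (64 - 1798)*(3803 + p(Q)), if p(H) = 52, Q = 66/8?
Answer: -6684570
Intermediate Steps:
Q = 33/4 (Q = 66*(⅛) = 33/4 ≈ 8.2500)
(64 - 1798)*(3803 + p(Q)) = (64 - 1798)*(3803 + 52) = -1734*3855 = -6684570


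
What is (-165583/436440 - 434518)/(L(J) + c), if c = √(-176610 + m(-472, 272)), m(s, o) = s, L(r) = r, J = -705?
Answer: 8913136470641/19613817272 + 189641201503*I*√177082/294207259080 ≈ 454.43 + 271.25*I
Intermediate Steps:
c = I*√177082 (c = √(-176610 - 472) = √(-177082) = I*√177082 ≈ 420.81*I)
(-165583/436440 - 434518)/(L(J) + c) = (-165583/436440 - 434518)/(-705 + I*√177082) = -189641201503/(436440*(-705 + I*√177082))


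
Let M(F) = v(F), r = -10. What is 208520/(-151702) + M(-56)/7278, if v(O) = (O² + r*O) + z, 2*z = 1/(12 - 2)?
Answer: -9569103829/11040871560 ≈ -0.86670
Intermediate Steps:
z = 1/20 (z = 1/(2*(12 - 2)) = (½)/10 = (½)*(⅒) = 1/20 ≈ 0.050000)
v(O) = 1/20 + O² - 10*O (v(O) = (O² - 10*O) + 1/20 = 1/20 + O² - 10*O)
M(F) = 1/20 + F² - 10*F
208520/(-151702) + M(-56)/7278 = 208520/(-151702) + (1/20 + (-56)² - 10*(-56))/7278 = 208520*(-1/151702) + (1/20 + 3136 + 560)*(1/7278) = -104260/75851 + (73921/20)*(1/7278) = -104260/75851 + 73921/145560 = -9569103829/11040871560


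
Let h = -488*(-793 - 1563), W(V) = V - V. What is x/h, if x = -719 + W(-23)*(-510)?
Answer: -719/1149728 ≈ -0.00062537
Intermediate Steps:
W(V) = 0
x = -719 (x = -719 + 0*(-510) = -719 + 0 = -719)
h = 1149728 (h = -488*(-2356) = 1149728)
x/h = -719/1149728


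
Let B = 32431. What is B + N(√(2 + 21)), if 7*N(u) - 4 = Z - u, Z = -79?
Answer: 226942/7 - √23/7 ≈ 32420.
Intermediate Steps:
N(u) = -75/7 - u/7 (N(u) = 4/7 + (-79 - u)/7 = 4/7 + (-79/7 - u/7) = -75/7 - u/7)
B + N(√(2 + 21)) = 32431 + (-75/7 - √(2 + 21)/7) = 32431 + (-75/7 - √23/7) = 226942/7 - √23/7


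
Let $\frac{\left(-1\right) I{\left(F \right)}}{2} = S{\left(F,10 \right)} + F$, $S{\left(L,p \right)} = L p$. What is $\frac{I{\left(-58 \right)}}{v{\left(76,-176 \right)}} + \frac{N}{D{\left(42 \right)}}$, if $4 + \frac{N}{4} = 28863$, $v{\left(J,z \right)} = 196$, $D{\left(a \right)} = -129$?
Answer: $- \frac{5615213}{6321} \approx -888.34$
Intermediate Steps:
$N = 115436$ ($N = -16 + 4 \cdot 28863 = -16 + 115452 = 115436$)
$I{\left(F \right)} = - 22 F$ ($I{\left(F \right)} = - 2 \left(F 10 + F\right) = - 2 \left(10 F + F\right) = - 2 \cdot 11 F = - 22 F$)
$\frac{I{\left(-58 \right)}}{v{\left(76,-176 \right)}} + \frac{N}{D{\left(42 \right)}} = \frac{\left(-22\right) \left(-58\right)}{196} + \frac{115436}{-129} = 1276 \cdot \frac{1}{196} + 115436 \left(- \frac{1}{129}\right) = \frac{319}{49} - \frac{115436}{129} = - \frac{5615213}{6321}$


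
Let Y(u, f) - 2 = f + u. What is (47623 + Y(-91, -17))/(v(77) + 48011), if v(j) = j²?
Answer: 15839/17980 ≈ 0.88092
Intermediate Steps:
Y(u, f) = 2 + f + u (Y(u, f) = 2 + (f + u) = 2 + f + u)
(47623 + Y(-91, -17))/(v(77) + 48011) = (47623 + (2 - 17 - 91))/(77² + 48011) = (47623 - 106)/(5929 + 48011) = 47517/53940 = 47517*(1/53940) = 15839/17980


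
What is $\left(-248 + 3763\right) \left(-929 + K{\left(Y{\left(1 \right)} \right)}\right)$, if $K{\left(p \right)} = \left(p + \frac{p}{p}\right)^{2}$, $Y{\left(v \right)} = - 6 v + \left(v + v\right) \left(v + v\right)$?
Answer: $-3261920$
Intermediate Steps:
$Y{\left(v \right)} = - 6 v + 4 v^{2}$ ($Y{\left(v \right)} = - 6 v + 2 v 2 v = - 6 v + 4 v^{2}$)
$K{\left(p \right)} = \left(1 + p\right)^{2}$ ($K{\left(p \right)} = \left(p + 1\right)^{2} = \left(1 + p\right)^{2}$)
$\left(-248 + 3763\right) \left(-929 + K{\left(Y{\left(1 \right)} \right)}\right) = \left(-248 + 3763\right) \left(-929 + \left(1 + 2 \cdot 1 \left(-3 + 2 \cdot 1\right)\right)^{2}\right) = 3515 \left(-929 + \left(1 + 2 \cdot 1 \left(-3 + 2\right)\right)^{2}\right) = 3515 \left(-929 + \left(1 + 2 \cdot 1 \left(-1\right)\right)^{2}\right) = 3515 \left(-929 + \left(1 - 2\right)^{2}\right) = 3515 \left(-929 + \left(-1\right)^{2}\right) = 3515 \left(-929 + 1\right) = 3515 \left(-928\right) = -3261920$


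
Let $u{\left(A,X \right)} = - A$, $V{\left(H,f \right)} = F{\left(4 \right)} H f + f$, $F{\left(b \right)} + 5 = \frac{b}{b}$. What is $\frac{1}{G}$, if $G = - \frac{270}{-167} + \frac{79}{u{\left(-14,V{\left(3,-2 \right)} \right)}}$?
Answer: $\frac{2338}{16973} \approx 0.13775$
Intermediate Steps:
$F{\left(b \right)} = -4$ ($F{\left(b \right)} = -5 + \frac{b}{b} = -5 + 1 = -4$)
$V{\left(H,f \right)} = f - 4 H f$ ($V{\left(H,f \right)} = - 4 H f + f = f - 4 H f$)
$G = \frac{16973}{2338}$ ($G = - \frac{270}{-167} + \frac{79}{\left(-1\right) \left(-14\right)} = \left(-270\right) \left(- \frac{1}{167}\right) + \frac{79}{14} = \frac{270}{167} + 79 \cdot \frac{1}{14} = \frac{270}{167} + \frac{79}{14} = \frac{16973}{2338} \approx 7.2596$)
$\frac{1}{G} = \frac{1}{\frac{16973}{2338}} = \frac{2338}{16973}$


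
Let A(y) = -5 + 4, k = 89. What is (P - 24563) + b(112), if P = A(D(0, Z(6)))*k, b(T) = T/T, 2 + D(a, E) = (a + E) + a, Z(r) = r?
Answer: -24651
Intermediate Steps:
D(a, E) = -2 + E + 2*a (D(a, E) = -2 + ((a + E) + a) = -2 + ((E + a) + a) = -2 + (E + 2*a) = -2 + E + 2*a)
b(T) = 1
A(y) = -1
P = -89 (P = -1*89 = -89)
(P - 24563) + b(112) = (-89 - 24563) + 1 = -24652 + 1 = -24651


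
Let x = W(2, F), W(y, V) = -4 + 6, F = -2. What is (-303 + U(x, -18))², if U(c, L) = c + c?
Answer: 89401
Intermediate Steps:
W(y, V) = 2
x = 2
U(c, L) = 2*c
(-303 + U(x, -18))² = (-303 + 2*2)² = (-303 + 4)² = (-299)² = 89401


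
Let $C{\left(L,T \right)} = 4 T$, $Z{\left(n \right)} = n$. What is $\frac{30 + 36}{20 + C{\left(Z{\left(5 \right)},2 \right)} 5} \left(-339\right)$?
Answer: $- \frac{3729}{10} \approx -372.9$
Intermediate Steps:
$\frac{30 + 36}{20 + C{\left(Z{\left(5 \right)},2 \right)} 5} \left(-339\right) = \frac{30 + 36}{20 + 4 \cdot 2 \cdot 5} \left(-339\right) = \frac{66}{20 + 8 \cdot 5} \left(-339\right) = \frac{66}{20 + 40} \left(-339\right) = \frac{66}{60} \left(-339\right) = 66 \cdot \frac{1}{60} \left(-339\right) = \frac{11}{10} \left(-339\right) = - \frac{3729}{10}$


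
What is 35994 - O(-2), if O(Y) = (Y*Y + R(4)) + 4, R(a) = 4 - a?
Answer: 35986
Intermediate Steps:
O(Y) = 4 + Y² (O(Y) = (Y*Y + (4 - 1*4)) + 4 = (Y² + (4 - 4)) + 4 = (Y² + 0) + 4 = Y² + 4 = 4 + Y²)
35994 - O(-2) = 35994 - (4 + (-2)²) = 35994 - (4 + 4) = 35994 - 1*8 = 35994 - 8 = 35986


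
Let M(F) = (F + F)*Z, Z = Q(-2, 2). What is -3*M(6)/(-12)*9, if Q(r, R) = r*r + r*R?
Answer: 0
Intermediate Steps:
Q(r, R) = r² + R*r
Z = 0 (Z = -2*(2 - 2) = -2*0 = 0)
M(F) = 0 (M(F) = (F + F)*0 = (2*F)*0 = 0)
-3*M(6)/(-12)*9 = -0/(-12)*9 = -0*(-1)/12*9 = -3*0*9 = 0*9 = 0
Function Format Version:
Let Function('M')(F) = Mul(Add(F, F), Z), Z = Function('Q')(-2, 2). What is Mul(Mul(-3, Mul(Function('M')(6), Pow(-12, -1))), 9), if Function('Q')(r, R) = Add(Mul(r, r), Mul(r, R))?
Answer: 0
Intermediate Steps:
Function('Q')(r, R) = Add(Pow(r, 2), Mul(R, r))
Z = 0 (Z = Mul(-2, Add(2, -2)) = Mul(-2, 0) = 0)
Function('M')(F) = 0 (Function('M')(F) = Mul(Add(F, F), 0) = Mul(Mul(2, F), 0) = 0)
Mul(Mul(-3, Mul(Function('M')(6), Pow(-12, -1))), 9) = Mul(Mul(-3, Mul(0, Pow(-12, -1))), 9) = Mul(Mul(-3, Mul(0, Rational(-1, 12))), 9) = Mul(Mul(-3, 0), 9) = Mul(0, 9) = 0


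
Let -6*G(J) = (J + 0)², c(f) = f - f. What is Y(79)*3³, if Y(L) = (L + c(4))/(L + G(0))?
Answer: 27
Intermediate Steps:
c(f) = 0
G(J) = -J²/6 (G(J) = -(J + 0)²/6 = -J²/6)
Y(L) = 1 (Y(L) = (L + 0)/(L - ⅙*0²) = L/(L - ⅙*0) = L/(L + 0) = L/L = 1)
Y(79)*3³ = 1*3³ = 1*27 = 27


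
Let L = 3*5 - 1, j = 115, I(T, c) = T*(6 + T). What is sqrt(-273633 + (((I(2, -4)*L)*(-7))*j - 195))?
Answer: 2*I*sqrt(113537) ≈ 673.91*I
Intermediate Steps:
L = 14 (L = 15 - 1 = 14)
sqrt(-273633 + (((I(2, -4)*L)*(-7))*j - 195)) = sqrt(-273633 + ((((2*(6 + 2))*14)*(-7))*115 - 195)) = sqrt(-273633 + ((((2*8)*14)*(-7))*115 - 195)) = sqrt(-273633 + (((16*14)*(-7))*115 - 195)) = sqrt(-273633 + ((224*(-7))*115 - 195)) = sqrt(-273633 + (-1568*115 - 195)) = sqrt(-273633 + (-180320 - 195)) = sqrt(-273633 - 180515) = sqrt(-454148) = 2*I*sqrt(113537)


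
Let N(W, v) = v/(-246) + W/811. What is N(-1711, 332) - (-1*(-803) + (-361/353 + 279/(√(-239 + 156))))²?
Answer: -662592118079941352/1031700090891 + 157968684*I*√83/29299 ≈ -6.4223e+5 + 49120.0*I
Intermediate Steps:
N(W, v) = -v/246 + W/811 (N(W, v) = v*(-1/246) + W*(1/811) = -v/246 + W/811)
N(-1711, 332) - (-1*(-803) + (-361/353 + 279/(√(-239 + 156))))² = (-1/246*332 + (1/811)*(-1711)) - (-1*(-803) + (-361/353 + 279/(√(-239 + 156))))² = (-166/123 - 1711/811) - (803 + (-361*1/353 + 279/(√(-83))))² = -345079/99753 - (803 + (-361/353 + 279/((I*√83))))² = -345079/99753 - (803 + (-361/353 + 279*(-I*√83/83)))² = -345079/99753 - (803 + (-361/353 - 279*I*√83/83))² = -345079/99753 - (283098/353 - 279*I*√83/83)²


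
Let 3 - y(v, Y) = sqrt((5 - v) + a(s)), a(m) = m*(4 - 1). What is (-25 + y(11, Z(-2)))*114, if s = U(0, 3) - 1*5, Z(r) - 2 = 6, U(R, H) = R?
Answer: -2508 - 114*I*sqrt(21) ≈ -2508.0 - 522.41*I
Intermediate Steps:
Z(r) = 8 (Z(r) = 2 + 6 = 8)
s = -5 (s = 0 - 1*5 = 0 - 5 = -5)
a(m) = 3*m (a(m) = m*3 = 3*m)
y(v, Y) = 3 - sqrt(-10 - v) (y(v, Y) = 3 - sqrt((5 - v) + 3*(-5)) = 3 - sqrt((5 - v) - 15) = 3 - sqrt(-10 - v))
(-25 + y(11, Z(-2)))*114 = (-25 + (3 - sqrt(-10 - 1*11)))*114 = (-25 + (3 - sqrt(-10 - 11)))*114 = (-25 + (3 - sqrt(-21)))*114 = (-25 + (3 - I*sqrt(21)))*114 = (-22 - I*sqrt(21))*114 = -2508 - 114*I*sqrt(21)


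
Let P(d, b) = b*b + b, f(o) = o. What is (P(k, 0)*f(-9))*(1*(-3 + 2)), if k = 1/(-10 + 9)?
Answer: 0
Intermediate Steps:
k = -1 (k = 1/(-1) = -1)
P(d, b) = b + b² (P(d, b) = b² + b = b + b²)
(P(k, 0)*f(-9))*(1*(-3 + 2)) = ((0*(1 + 0))*(-9))*(1*(-3 + 2)) = ((0*1)*(-9))*(1*(-1)) = (0*(-9))*(-1) = 0*(-1) = 0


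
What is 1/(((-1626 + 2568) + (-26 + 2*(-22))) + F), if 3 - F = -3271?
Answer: 1/4146 ≈ 0.00024120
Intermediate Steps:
F = 3274 (F = 3 - 1*(-3271) = 3 + 3271 = 3274)
1/(((-1626 + 2568) + (-26 + 2*(-22))) + F) = 1/(((-1626 + 2568) + (-26 + 2*(-22))) + 3274) = 1/((942 + (-26 - 44)) + 3274) = 1/((942 - 70) + 3274) = 1/(872 + 3274) = 1/4146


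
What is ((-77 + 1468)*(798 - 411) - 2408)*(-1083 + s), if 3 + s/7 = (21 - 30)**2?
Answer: -287783133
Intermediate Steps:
s = 546 (s = -21 + 7*(21 - 30)**2 = -21 + 7*(-9)**2 = -21 + 7*81 = -21 + 567 = 546)
((-77 + 1468)*(798 - 411) - 2408)*(-1083 + s) = ((-77 + 1468)*(798 - 411) - 2408)*(-1083 + 546) = (1391*387 - 2408)*(-537) = (538317 - 2408)*(-537) = 535909*(-537) = -287783133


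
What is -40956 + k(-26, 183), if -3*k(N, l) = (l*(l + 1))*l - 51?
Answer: -2094931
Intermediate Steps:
k(N, l) = 17 - l**2*(1 + l)/3 (k(N, l) = -((l*(l + 1))*l - 51)/3 = -((l*(1 + l))*l - 51)/3 = -(l**2*(1 + l) - 51)/3 = -(-51 + l**2*(1 + l))/3 = 17 - l**2*(1 + l)/3)
-40956 + k(-26, 183) = -40956 + (17 - 1/3*183**2 - 1/3*183**3) = -40956 + (17 - 1/3*33489 - 1/3*6128487) = -40956 + (17 - 11163 - 2042829) = -40956 - 2053975 = -2094931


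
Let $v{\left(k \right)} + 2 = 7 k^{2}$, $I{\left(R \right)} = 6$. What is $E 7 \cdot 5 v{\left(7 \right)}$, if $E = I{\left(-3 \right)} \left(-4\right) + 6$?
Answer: $-214830$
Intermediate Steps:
$E = -18$ ($E = 6 \left(-4\right) + 6 = -24 + 6 = -18$)
$v{\left(k \right)} = -2 + 7 k^{2}$
$E 7 \cdot 5 v{\left(7 \right)} = - 18 \cdot 7 \cdot 5 \left(-2 + 7 \cdot 7^{2}\right) = \left(-18\right) 35 \left(-2 + 7 \cdot 49\right) = - 630 \left(-2 + 343\right) = \left(-630\right) 341 = -214830$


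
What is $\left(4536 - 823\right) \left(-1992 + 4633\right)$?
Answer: $9806033$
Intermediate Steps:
$\left(4536 - 823\right) \left(-1992 + 4633\right) = 3713 \cdot 2641 = 9806033$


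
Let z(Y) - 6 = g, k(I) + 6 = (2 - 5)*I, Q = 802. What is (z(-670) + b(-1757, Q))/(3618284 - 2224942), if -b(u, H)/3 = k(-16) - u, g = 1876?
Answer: -3515/1393342 ≈ -0.0025227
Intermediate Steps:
k(I) = -6 - 3*I (k(I) = -6 + (2 - 5)*I = -6 - 3*I)
z(Y) = 1882 (z(Y) = 6 + 1876 = 1882)
b(u, H) = -126 + 3*u (b(u, H) = -3*((-6 - 3*(-16)) - u) = -3*((-6 + 48) - u) = -3*(42 - u) = -126 + 3*u)
(z(-670) + b(-1757, Q))/(3618284 - 2224942) = (1882 + (-126 + 3*(-1757)))/(3618284 - 2224942) = (1882 + (-126 - 5271))/1393342 = (1882 - 5397)*(1/1393342) = -3515*1/1393342 = -3515/1393342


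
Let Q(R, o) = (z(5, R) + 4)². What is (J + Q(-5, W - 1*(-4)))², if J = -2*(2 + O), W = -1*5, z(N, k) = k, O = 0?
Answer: 9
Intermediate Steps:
W = -5
J = -4 (J = -2*(2 + 0) = -2*2 = -4)
Q(R, o) = (4 + R)² (Q(R, o) = (R + 4)² = (4 + R)²)
(J + Q(-5, W - 1*(-4)))² = (-4 + (4 - 5)²)² = (-4 + (-1)²)² = (-4 + 1)² = (-3)² = 9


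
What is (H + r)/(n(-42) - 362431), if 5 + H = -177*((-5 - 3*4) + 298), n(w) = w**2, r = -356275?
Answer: 406017/360667 ≈ 1.1257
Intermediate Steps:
H = -49742 (H = -5 - 177*((-5 - 3*4) + 298) = -5 - 177*((-5 - 12) + 298) = -5 - 177*(-17 + 298) = -5 - 177*281 = -5 - 49737 = -49742)
(H + r)/(n(-42) - 362431) = (-49742 - 356275)/((-42)**2 - 362431) = -406017/(1764 - 362431) = -406017/(-360667) = -406017*(-1/360667) = 406017/360667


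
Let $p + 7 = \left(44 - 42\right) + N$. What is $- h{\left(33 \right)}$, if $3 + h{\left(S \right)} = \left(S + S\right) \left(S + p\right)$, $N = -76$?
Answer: $3171$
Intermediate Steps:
$p = -81$ ($p = -7 + \left(\left(44 - 42\right) - 76\right) = -7 + \left(2 - 76\right) = -7 - 74 = -81$)
$h{\left(S \right)} = -3 + 2 S \left(-81 + S\right)$ ($h{\left(S \right)} = -3 + \left(S + S\right) \left(S - 81\right) = -3 + 2 S \left(-81 + S\right)$)
$- h{\left(33 \right)} = - (-3 - 5346 + 2 \cdot 33^{2}) = - (-3 - 5346 + 2 \cdot 1089) = - (-3 - 5346 + 2178) = \left(-1\right) \left(-3171\right) = 3171$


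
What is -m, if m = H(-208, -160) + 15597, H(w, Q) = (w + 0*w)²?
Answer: -58861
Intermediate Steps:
H(w, Q) = w² (H(w, Q) = (w + 0)² = w²)
m = 58861 (m = (-208)² + 15597 = 43264 + 15597 = 58861)
-m = -1*58861 = -58861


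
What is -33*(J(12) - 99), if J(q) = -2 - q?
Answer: 3729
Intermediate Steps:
-33*(J(12) - 99) = -33*((-2 - 1*12) - 99) = -33*((-2 - 12) - 99) = -33*(-14 - 99) = -33*(-113) = 3729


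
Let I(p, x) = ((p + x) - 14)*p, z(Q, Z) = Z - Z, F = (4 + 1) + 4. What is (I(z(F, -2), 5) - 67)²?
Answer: 4489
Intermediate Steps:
F = 9 (F = 5 + 4 = 9)
z(Q, Z) = 0
I(p, x) = p*(-14 + p + x) (I(p, x) = (-14 + p + x)*p = p*(-14 + p + x))
(I(z(F, -2), 5) - 67)² = (0*(-14 + 0 + 5) - 67)² = (0*(-9) - 67)² = (0 - 67)² = (-67)² = 4489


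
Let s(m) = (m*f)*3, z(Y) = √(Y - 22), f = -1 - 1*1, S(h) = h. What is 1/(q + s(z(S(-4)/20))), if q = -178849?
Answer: -894245/159934828001 + 6*I*√555/159934828001 ≈ -5.5913e-6 + 8.838e-10*I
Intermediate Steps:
f = -2 (f = -1 - 1 = -2)
z(Y) = √(-22 + Y)
s(m) = -6*m (s(m) = (m*(-2))*3 = -2*m*3 = -6*m)
1/(q + s(z(S(-4)/20))) = 1/(-178849 - 6*√(-22 - 4/20)) = 1/(-178849 - 6*√(-22 - 4*1/20)) = 1/(-178849 - 6*√(-22 - ⅕)) = 1/(-178849 - 6*I*√555/5)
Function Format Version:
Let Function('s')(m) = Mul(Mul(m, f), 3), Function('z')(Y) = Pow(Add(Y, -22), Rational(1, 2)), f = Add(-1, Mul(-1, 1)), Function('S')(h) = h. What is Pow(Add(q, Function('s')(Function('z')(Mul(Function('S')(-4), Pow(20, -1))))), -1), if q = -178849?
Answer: Add(Rational(-894245, 159934828001), Mul(Rational(6, 159934828001), I, Pow(555, Rational(1, 2)))) ≈ Add(-5.5913e-6, Mul(8.8380e-10, I))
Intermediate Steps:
f = -2 (f = Add(-1, -1) = -2)
Function('z')(Y) = Pow(Add(-22, Y), Rational(1, 2))
Function('s')(m) = Mul(-6, m) (Function('s')(m) = Mul(Mul(m, -2), 3) = Mul(Mul(-2, m), 3) = Mul(-6, m))
Pow(Add(q, Function('s')(Function('z')(Mul(Function('S')(-4), Pow(20, -1))))), -1) = Pow(Add(-178849, Mul(-6, Pow(Add(-22, Mul(-4, Pow(20, -1))), Rational(1, 2)))), -1) = Pow(Add(-178849, Mul(-6, Pow(Add(-22, Mul(-4, Rational(1, 20))), Rational(1, 2)))), -1) = Pow(Add(-178849, Mul(-6, Pow(Add(-22, Rational(-1, 5)), Rational(1, 2)))), -1) = Pow(Add(-178849, Mul(-6, Pow(Rational(-111, 5), Rational(1, 2)))), -1) = Pow(Add(-178849, Mul(-6, Mul(Rational(1, 5), I, Pow(555, Rational(1, 2))))), -1) = Pow(Add(-178849, Mul(Rational(-6, 5), I, Pow(555, Rational(1, 2)))), -1)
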